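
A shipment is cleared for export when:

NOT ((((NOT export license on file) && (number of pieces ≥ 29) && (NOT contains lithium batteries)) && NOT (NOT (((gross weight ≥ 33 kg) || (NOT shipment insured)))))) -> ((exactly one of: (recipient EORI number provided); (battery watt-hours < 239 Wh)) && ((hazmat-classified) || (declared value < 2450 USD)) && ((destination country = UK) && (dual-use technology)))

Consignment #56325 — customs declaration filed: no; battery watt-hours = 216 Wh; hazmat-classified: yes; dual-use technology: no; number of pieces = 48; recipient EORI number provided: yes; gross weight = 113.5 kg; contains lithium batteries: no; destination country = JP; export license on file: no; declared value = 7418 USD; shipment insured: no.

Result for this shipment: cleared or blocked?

Atomic conditions:
  NOT export license on file: no → true
  number of pieces ≥ 29: 48 ≥ 29 is true
  NOT contains lithium batteries: no → true
  gross weight ≥ 33 kg: 113.5 ≥ 33 is true
  NOT shipment insured: no → true
  recipient EORI number provided: yes → true
  battery watt-hours < 239 Wh: 216 < 239 is true
  hazmat-classified: yes → true
  declared value < 2450 USD: 7418 < 2450 is false
  destination country = UK: JP == UK is false
  dual-use technology: no → false
Combine:
[1.1.1] true AND true AND true = true
[1.1.2.1.1] true OR true = true
[1.1.2.1] NOT true = false
[1.1.2] NOT false = true
[1.1] true AND true = true
[1] NOT true = false
[2.1] exactly-one(true, true) = false
[2.2] true OR false = true
[2.3] false AND false = false
[2] false AND true AND false = false
[root] false → false (antecedent false ⇒ implication holds) = true
Overall: true → cleared

Cleared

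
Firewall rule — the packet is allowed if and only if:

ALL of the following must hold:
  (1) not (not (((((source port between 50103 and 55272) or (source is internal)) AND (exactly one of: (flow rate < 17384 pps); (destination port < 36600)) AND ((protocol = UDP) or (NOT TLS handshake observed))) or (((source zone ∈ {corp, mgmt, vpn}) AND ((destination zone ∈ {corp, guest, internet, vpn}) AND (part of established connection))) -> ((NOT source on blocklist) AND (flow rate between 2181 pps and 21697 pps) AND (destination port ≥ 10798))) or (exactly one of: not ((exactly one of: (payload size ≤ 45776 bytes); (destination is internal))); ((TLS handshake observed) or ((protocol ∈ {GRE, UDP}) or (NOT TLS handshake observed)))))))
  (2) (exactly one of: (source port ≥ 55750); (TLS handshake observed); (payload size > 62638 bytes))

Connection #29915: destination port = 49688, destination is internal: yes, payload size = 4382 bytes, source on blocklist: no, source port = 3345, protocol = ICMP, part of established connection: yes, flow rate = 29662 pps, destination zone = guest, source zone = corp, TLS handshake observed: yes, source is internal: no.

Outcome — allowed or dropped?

Atomic conditions:
  source port between 50103 and 55272: 3345 in [50103, 55272] is false
  source is internal: no → false
  flow rate < 17384 pps: 29662 < 17384 is false
  destination port < 36600: 49688 < 36600 is false
  protocol = UDP: ICMP == UDP is false
  NOT TLS handshake observed: yes → false
  source zone ∈ {corp, mgmt, vpn}: corp is in the set → true
  destination zone ∈ {corp, guest, internet, vpn}: guest is in the set → true
  part of established connection: yes → true
  NOT source on blocklist: no → true
  flow rate between 2181 pps and 21697 pps: 29662 in [2181, 21697] is false
  destination port ≥ 10798: 49688 ≥ 10798 is true
  payload size ≤ 45776 bytes: 4382 ≤ 45776 is true
  destination is internal: yes → true
  TLS handshake observed: yes → true
  protocol ∈ {GRE, UDP}: ICMP is not in the set → false
  source port ≥ 55750: 3345 ≥ 55750 is false
  payload size > 62638 bytes: 4382 > 62638 is false
Combine:
[1.1.1.1.1] false OR false = false
[1.1.1.1.2] exactly-one(false, false) = false
[1.1.1.1.3] false OR false = false
[1.1.1.1] false AND false AND false = false
[1.1.1.2.1.2] true AND true = true
[1.1.1.2.1] true AND true = true
[1.1.1.2.2] true AND false AND true = false
[1.1.1.2] true → false = false
[1.1.1.3.1.1] exactly-one(true, true) = false
[1.1.1.3.1] NOT false = true
[1.1.1.3.2.2] false OR false = false
[1.1.1.3.2] true OR false = true
[1.1.1.3] exactly-one(true, true) = false
[1.1.1] false OR false OR false = false
[1.1] NOT false = true
[1] NOT true = false
[2] exactly-one(false, true, false) = true
[root] false AND true = false
Overall: false → dropped

Dropped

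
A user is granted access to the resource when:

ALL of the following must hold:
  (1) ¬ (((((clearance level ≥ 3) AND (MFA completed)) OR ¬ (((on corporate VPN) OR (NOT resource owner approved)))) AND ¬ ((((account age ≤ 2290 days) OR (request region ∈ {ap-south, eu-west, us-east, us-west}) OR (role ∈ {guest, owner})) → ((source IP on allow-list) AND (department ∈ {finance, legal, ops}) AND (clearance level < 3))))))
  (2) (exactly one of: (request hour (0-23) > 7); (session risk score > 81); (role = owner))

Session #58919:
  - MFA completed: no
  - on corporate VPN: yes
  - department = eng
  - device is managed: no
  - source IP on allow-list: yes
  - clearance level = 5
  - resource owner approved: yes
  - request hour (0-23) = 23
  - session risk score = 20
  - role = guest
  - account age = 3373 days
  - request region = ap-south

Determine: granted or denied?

Atomic conditions:
  clearance level ≥ 3: 5 ≥ 3 is true
  MFA completed: no → false
  on corporate VPN: yes → true
  NOT resource owner approved: yes → false
  account age ≤ 2290 days: 3373 ≤ 2290 is false
  request region ∈ {ap-south, eu-west, us-east, us-west}: ap-south is in the set → true
  role ∈ {guest, owner}: guest is in the set → true
  source IP on allow-list: yes → true
  department ∈ {finance, legal, ops}: eng is not in the set → false
  clearance level < 3: 5 < 3 is false
  request hour (0-23) > 7: 23 > 7 is true
  session risk score > 81: 20 > 81 is false
  role = owner: guest == owner is false
Combine:
[1.1.1.1] true AND false = false
[1.1.1.2.1] true OR false = true
[1.1.1.2] NOT true = false
[1.1.1] false OR false = false
[1.1.2.1.1] false OR true OR true = true
[1.1.2.1.2] true AND false AND false = false
[1.1.2.1] true → false = false
[1.1.2] NOT false = true
[1.1] false AND true = false
[1] NOT false = true
[2] exactly-one(true, false, false) = true
[root] true AND true = true
Overall: true → granted

Granted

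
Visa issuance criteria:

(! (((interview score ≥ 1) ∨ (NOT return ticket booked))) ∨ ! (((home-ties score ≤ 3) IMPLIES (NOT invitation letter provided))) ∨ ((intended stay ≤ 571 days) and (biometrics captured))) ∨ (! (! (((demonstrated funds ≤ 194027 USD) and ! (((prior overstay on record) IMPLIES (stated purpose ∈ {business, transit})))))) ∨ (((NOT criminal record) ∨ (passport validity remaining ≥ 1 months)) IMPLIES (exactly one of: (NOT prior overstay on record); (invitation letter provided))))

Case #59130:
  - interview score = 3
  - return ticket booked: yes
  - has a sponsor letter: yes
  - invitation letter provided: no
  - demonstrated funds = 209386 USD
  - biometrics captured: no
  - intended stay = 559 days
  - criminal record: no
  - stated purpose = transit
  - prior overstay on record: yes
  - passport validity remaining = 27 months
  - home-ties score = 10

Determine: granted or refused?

Refused

Atomic conditions:
  interview score ≥ 1: 3 ≥ 1 is true
  NOT return ticket booked: yes → false
  home-ties score ≤ 3: 10 ≤ 3 is false
  NOT invitation letter provided: no → true
  intended stay ≤ 571 days: 559 ≤ 571 is true
  biometrics captured: no → false
  demonstrated funds ≤ 194027 USD: 209386 ≤ 194027 is false
  prior overstay on record: yes → true
  stated purpose ∈ {business, transit}: transit is in the set → true
  NOT criminal record: no → true
  passport validity remaining ≥ 1 months: 27 ≥ 1 is true
  NOT prior overstay on record: yes → false
  invitation letter provided: no → false
Combine:
[1.1.1] true OR false = true
[1.1] NOT true = false
[1.2.1] false → true (antecedent false ⇒ implication holds) = true
[1.2] NOT true = false
[1.3] true AND false = false
[1] false OR false OR false = false
[2.1.1.1.2.1] true → true = true
[2.1.1.1.2] NOT true = false
[2.1.1.1] false AND false = false
[2.1.1] NOT false = true
[2.1] NOT true = false
[2.2.1] true OR true = true
[2.2.2] exactly-one(false, false) = false
[2.2] true → false = false
[2] false OR false = false
[root] false OR false = false
Overall: false → refused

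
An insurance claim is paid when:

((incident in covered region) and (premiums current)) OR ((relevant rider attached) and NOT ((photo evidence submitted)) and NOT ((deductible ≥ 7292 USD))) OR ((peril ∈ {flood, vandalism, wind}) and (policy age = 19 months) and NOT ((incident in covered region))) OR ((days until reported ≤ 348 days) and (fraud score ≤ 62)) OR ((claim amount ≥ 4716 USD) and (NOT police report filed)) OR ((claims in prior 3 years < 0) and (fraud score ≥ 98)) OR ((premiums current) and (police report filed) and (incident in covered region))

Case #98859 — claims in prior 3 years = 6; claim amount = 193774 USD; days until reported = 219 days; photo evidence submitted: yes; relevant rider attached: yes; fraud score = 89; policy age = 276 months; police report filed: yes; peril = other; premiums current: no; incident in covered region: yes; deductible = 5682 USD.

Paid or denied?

Denied

Atomic conditions:
  incident in covered region: yes → true
  premiums current: no → false
  relevant rider attached: yes → true
  photo evidence submitted: yes → true
  deductible ≥ 7292 USD: 5682 ≥ 7292 is false
  peril ∈ {flood, vandalism, wind}: other is not in the set → false
  policy age = 19 months: 276 == 19 is false
  days until reported ≤ 348 days: 219 ≤ 348 is true
  fraud score ≤ 62: 89 ≤ 62 is false
  claim amount ≥ 4716 USD: 193774 ≥ 4716 is true
  NOT police report filed: yes → false
  claims in prior 3 years < 0: 6 < 0 is false
  fraud score ≥ 98: 89 ≥ 98 is false
  police report filed: yes → true
Combine:
[1] true AND false = false
[2.2] NOT true = false
[2.3] NOT false = true
[2] true AND false AND true = false
[3.3] NOT true = false
[3] false AND false AND false = false
[4] true AND false = false
[5] true AND false = false
[6] false AND false = false
[7] false AND true AND true = false
[root] false OR false OR false OR false OR false OR false OR false = false
Overall: false → denied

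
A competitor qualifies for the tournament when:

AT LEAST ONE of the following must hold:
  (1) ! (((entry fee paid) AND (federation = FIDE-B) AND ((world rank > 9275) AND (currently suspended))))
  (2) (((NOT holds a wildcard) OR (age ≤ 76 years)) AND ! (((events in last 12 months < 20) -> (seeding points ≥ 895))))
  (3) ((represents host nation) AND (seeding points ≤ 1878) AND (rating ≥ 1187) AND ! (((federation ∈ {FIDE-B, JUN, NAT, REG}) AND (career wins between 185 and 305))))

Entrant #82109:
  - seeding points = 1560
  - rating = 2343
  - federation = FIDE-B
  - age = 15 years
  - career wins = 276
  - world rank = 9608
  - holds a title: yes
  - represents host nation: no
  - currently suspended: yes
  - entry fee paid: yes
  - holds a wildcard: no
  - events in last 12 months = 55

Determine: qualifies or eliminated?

Atomic conditions:
  entry fee paid: yes → true
  federation = FIDE-B: FIDE-B == FIDE-B is true
  world rank > 9275: 9608 > 9275 is true
  currently suspended: yes → true
  NOT holds a wildcard: no → true
  age ≤ 76 years: 15 ≤ 76 is true
  events in last 12 months < 20: 55 < 20 is false
  seeding points ≥ 895: 1560 ≥ 895 is true
  represents host nation: no → false
  seeding points ≤ 1878: 1560 ≤ 1878 is true
  rating ≥ 1187: 2343 ≥ 1187 is true
  federation ∈ {FIDE-B, JUN, NAT, REG}: FIDE-B is in the set → true
  career wins between 185 and 305: 276 in [185, 305] is true
Combine:
[1.1.3] true AND true = true
[1.1] true AND true AND true = true
[1] NOT true = false
[2.1] true OR true = true
[2.2.1] false → true (antecedent false ⇒ implication holds) = true
[2.2] NOT true = false
[2] true AND false = false
[3.4.1] true AND true = true
[3.4] NOT true = false
[3] false AND true AND true AND false = false
[root] false OR false OR false = false
Overall: false → eliminated

Eliminated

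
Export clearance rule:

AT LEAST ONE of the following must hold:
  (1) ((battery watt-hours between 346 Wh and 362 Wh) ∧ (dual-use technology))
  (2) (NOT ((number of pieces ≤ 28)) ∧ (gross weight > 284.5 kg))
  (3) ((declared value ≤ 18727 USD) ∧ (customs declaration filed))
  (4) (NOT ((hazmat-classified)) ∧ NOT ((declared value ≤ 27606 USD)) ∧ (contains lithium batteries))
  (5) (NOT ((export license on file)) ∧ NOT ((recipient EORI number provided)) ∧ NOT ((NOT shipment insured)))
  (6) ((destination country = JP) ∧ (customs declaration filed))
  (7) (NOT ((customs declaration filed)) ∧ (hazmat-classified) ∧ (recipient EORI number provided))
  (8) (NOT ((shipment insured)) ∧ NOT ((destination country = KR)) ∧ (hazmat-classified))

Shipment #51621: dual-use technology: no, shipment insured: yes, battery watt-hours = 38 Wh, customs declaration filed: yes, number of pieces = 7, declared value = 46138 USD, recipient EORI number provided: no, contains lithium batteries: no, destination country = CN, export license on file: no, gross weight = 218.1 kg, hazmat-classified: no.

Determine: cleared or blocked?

Cleared

Atomic conditions:
  battery watt-hours between 346 Wh and 362 Wh: 38 in [346, 362] is false
  dual-use technology: no → false
  number of pieces ≤ 28: 7 ≤ 28 is true
  gross weight > 284.5 kg: 218.1 > 284.5 is false
  declared value ≤ 18727 USD: 46138 ≤ 18727 is false
  customs declaration filed: yes → true
  hazmat-classified: no → false
  declared value ≤ 27606 USD: 46138 ≤ 27606 is false
  contains lithium batteries: no → false
  export license on file: no → false
  recipient EORI number provided: no → false
  NOT shipment insured: yes → false
  destination country = JP: CN == JP is false
  shipment insured: yes → true
  destination country = KR: CN == KR is false
Combine:
[1] false AND false = false
[2.1] NOT true = false
[2] false AND false = false
[3] false AND true = false
[4.1] NOT false = true
[4.2] NOT false = true
[4] true AND true AND false = false
[5.1] NOT false = true
[5.2] NOT false = true
[5.3] NOT false = true
[5] true AND true AND true = true
[6] false AND true = false
[7.1] NOT true = false
[7] false AND false AND false = false
[8.1] NOT true = false
[8.2] NOT false = true
[8] false AND true AND false = false
[root] false OR false OR false OR false OR true OR false OR false OR false = true
Overall: true → cleared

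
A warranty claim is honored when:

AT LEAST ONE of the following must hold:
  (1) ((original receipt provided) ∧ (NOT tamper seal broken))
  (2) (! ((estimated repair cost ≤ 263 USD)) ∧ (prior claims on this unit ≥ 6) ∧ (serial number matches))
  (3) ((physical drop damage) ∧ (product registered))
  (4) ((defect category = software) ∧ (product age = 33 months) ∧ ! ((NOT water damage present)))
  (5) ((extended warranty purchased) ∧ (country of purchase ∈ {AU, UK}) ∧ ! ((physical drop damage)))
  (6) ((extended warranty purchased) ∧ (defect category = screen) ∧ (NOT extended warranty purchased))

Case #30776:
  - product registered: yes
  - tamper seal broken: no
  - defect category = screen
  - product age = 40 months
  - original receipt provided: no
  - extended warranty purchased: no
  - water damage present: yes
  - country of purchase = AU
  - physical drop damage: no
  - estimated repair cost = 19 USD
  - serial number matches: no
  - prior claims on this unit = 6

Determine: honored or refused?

Refused

Atomic conditions:
  original receipt provided: no → false
  NOT tamper seal broken: no → true
  estimated repair cost ≤ 263 USD: 19 ≤ 263 is true
  prior claims on this unit ≥ 6: 6 ≥ 6 is true
  serial number matches: no → false
  physical drop damage: no → false
  product registered: yes → true
  defect category = software: screen == software is false
  product age = 33 months: 40 == 33 is false
  NOT water damage present: yes → false
  extended warranty purchased: no → false
  country of purchase ∈ {AU, UK}: AU is in the set → true
  defect category = screen: screen == screen is true
  NOT extended warranty purchased: no → true
Combine:
[1] false AND true = false
[2.1] NOT true = false
[2] false AND true AND false = false
[3] false AND true = false
[4.3] NOT false = true
[4] false AND false AND true = false
[5.3] NOT false = true
[5] false AND true AND true = false
[6] false AND true AND true = false
[root] false OR false OR false OR false OR false OR false = false
Overall: false → refused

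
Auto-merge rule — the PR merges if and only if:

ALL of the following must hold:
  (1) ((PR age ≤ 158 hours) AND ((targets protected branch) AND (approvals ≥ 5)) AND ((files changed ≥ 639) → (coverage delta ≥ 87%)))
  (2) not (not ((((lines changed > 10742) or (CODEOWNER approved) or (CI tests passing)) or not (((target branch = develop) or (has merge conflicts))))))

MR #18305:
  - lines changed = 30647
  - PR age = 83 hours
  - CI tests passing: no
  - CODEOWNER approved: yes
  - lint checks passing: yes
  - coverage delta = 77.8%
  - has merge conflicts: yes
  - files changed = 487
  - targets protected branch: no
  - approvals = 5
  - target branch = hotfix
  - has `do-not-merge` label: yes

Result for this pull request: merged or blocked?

Blocked

Atomic conditions:
  PR age ≤ 158 hours: 83 ≤ 158 is true
  targets protected branch: no → false
  approvals ≥ 5: 5 ≥ 5 is true
  files changed ≥ 639: 487 ≥ 639 is false
  coverage delta ≥ 87%: 77.8 ≥ 87 is false
  lines changed > 10742: 30647 > 10742 is true
  CODEOWNER approved: yes → true
  CI tests passing: no → false
  target branch = develop: hotfix == develop is false
  has merge conflicts: yes → true
Combine:
[1.2] false AND true = false
[1.3] false → false (antecedent false ⇒ implication holds) = true
[1] true AND false AND true = false
[2.1.1.1] true OR true OR false = true
[2.1.1.2.1] false OR true = true
[2.1.1.2] NOT true = false
[2.1.1] true OR false = true
[2.1] NOT true = false
[2] NOT false = true
[root] false AND true = false
Overall: false → blocked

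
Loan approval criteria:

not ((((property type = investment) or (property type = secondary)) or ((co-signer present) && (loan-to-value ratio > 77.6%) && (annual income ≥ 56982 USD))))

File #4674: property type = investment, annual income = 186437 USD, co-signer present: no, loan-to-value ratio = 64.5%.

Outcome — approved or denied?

Atomic conditions:
  property type = investment: investment == investment is true
  property type = secondary: investment == secondary is false
  co-signer present: no → false
  loan-to-value ratio > 77.6%: 64.5 > 77.6 is false
  annual income ≥ 56982 USD: 186437 ≥ 56982 is true
Combine:
[1.1] true OR false = true
[1.2] false AND false AND true = false
[1] true OR false = true
[root] NOT true = false
Overall: false → denied

Denied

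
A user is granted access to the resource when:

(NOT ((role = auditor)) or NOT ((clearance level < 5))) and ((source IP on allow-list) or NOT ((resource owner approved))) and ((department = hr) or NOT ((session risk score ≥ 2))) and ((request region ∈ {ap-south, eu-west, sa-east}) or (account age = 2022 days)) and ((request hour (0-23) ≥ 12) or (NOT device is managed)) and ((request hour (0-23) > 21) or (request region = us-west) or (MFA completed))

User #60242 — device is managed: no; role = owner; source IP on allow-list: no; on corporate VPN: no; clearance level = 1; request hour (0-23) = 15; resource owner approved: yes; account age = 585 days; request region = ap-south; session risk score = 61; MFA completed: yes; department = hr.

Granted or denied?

Atomic conditions:
  role = auditor: owner == auditor is false
  clearance level < 5: 1 < 5 is true
  source IP on allow-list: no → false
  resource owner approved: yes → true
  department = hr: hr == hr is true
  session risk score ≥ 2: 61 ≥ 2 is true
  request region ∈ {ap-south, eu-west, sa-east}: ap-south is in the set → true
  account age = 2022 days: 585 == 2022 is false
  request hour (0-23) ≥ 12: 15 ≥ 12 is true
  NOT device is managed: no → true
  request hour (0-23) > 21: 15 > 21 is false
  request region = us-west: ap-south == us-west is false
  MFA completed: yes → true
Combine:
[1.1] NOT false = true
[1.2] NOT true = false
[1] true OR false = true
[2.2] NOT true = false
[2] false OR false = false
[3.2] NOT true = false
[3] true OR false = true
[4] true OR false = true
[5] true OR true = true
[6] false OR false OR true = true
[root] true AND false AND true AND true AND true AND true = false
Overall: false → denied

Denied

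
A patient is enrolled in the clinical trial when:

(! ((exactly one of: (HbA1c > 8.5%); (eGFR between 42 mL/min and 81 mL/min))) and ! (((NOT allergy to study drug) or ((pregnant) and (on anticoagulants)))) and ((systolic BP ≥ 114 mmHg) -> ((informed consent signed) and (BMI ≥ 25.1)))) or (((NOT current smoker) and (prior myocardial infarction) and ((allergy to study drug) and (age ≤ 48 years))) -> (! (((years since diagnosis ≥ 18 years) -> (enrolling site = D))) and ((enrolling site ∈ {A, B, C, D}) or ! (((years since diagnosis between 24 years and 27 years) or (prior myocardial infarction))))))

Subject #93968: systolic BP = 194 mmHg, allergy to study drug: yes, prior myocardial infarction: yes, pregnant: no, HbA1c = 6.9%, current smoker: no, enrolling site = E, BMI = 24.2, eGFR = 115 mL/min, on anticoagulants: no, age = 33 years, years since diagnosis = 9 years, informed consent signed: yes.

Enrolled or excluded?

Excluded

Atomic conditions:
  HbA1c > 8.5%: 6.9 > 8.5 is false
  eGFR between 42 mL/min and 81 mL/min: 115 in [42, 81] is false
  NOT allergy to study drug: yes → false
  pregnant: no → false
  on anticoagulants: no → false
  systolic BP ≥ 114 mmHg: 194 ≥ 114 is true
  informed consent signed: yes → true
  BMI ≥ 25.1: 24.2 ≥ 25.1 is false
  NOT current smoker: no → true
  prior myocardial infarction: yes → true
  allergy to study drug: yes → true
  age ≤ 48 years: 33 ≤ 48 is true
  years since diagnosis ≥ 18 years: 9 ≥ 18 is false
  enrolling site = D: E == D is false
  enrolling site ∈ {A, B, C, D}: E is not in the set → false
  years since diagnosis between 24 years and 27 years: 9 in [24, 27] is false
Combine:
[1.1.1] exactly-one(false, false) = false
[1.1] NOT false = true
[1.2.1.2] false AND false = false
[1.2.1] false OR false = false
[1.2] NOT false = true
[1.3.2] true AND false = false
[1.3] true → false = false
[1] true AND true AND false = false
[2.1.3] true AND true = true
[2.1] true AND true AND true = true
[2.2.1.1] false → false (antecedent false ⇒ implication holds) = true
[2.2.1] NOT true = false
[2.2.2.2.1] false OR true = true
[2.2.2.2] NOT true = false
[2.2.2] false OR false = false
[2.2] false AND false = false
[2] true → false = false
[root] false OR false = false
Overall: false → excluded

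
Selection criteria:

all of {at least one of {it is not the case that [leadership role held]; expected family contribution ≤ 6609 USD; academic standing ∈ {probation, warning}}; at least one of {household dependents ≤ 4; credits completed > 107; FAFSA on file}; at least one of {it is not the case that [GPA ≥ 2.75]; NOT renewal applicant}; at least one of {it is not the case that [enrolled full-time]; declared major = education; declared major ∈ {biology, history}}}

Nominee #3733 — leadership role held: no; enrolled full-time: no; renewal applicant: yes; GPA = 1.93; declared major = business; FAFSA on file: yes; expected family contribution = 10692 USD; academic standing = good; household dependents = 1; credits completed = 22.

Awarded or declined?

Awarded

Atomic conditions:
  leadership role held: no → false
  expected family contribution ≤ 6609 USD: 10692 ≤ 6609 is false
  academic standing ∈ {probation, warning}: good is not in the set → false
  household dependents ≤ 4: 1 ≤ 4 is true
  credits completed > 107: 22 > 107 is false
  FAFSA on file: yes → true
  GPA ≥ 2.75: 1.93 ≥ 2.75 is false
  NOT renewal applicant: yes → false
  enrolled full-time: no → false
  declared major = education: business == education is false
  declared major ∈ {biology, history}: business is not in the set → false
Combine:
[1.1] NOT false = true
[1] true OR false OR false = true
[2] true OR false OR true = true
[3.1] NOT false = true
[3] true OR false = true
[4.1] NOT false = true
[4] true OR false OR false = true
[root] true AND true AND true AND true = true
Overall: true → awarded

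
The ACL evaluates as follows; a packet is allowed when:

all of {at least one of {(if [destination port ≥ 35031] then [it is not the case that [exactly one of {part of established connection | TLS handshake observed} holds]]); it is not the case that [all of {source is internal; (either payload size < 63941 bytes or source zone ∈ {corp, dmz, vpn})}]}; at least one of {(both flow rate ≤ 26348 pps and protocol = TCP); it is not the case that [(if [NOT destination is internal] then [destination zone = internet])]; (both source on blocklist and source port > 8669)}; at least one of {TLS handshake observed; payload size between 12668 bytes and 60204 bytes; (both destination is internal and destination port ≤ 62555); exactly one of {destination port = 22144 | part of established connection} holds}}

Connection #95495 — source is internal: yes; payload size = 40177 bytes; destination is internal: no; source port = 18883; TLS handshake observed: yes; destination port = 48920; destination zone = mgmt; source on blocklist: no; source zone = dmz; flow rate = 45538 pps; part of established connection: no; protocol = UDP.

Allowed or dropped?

Atomic conditions:
  destination port ≥ 35031: 48920 ≥ 35031 is true
  part of established connection: no → false
  TLS handshake observed: yes → true
  source is internal: yes → true
  payload size < 63941 bytes: 40177 < 63941 is true
  source zone ∈ {corp, dmz, vpn}: dmz is in the set → true
  flow rate ≤ 26348 pps: 45538 ≤ 26348 is false
  protocol = TCP: UDP == TCP is false
  NOT destination is internal: no → true
  destination zone = internet: mgmt == internet is false
  source on blocklist: no → false
  source port > 8669: 18883 > 8669 is true
  payload size between 12668 bytes and 60204 bytes: 40177 in [12668, 60204] is true
  destination is internal: no → false
  destination port ≤ 62555: 48920 ≤ 62555 is true
  destination port = 22144: 48920 == 22144 is false
Combine:
[1.1.2.1] exactly-one(false, true) = true
[1.1.2] NOT true = false
[1.1] true → false = false
[1.2.1.2] true OR true = true
[1.2.1] true AND true = true
[1.2] NOT true = false
[1] false OR false = false
[2.1] false AND false = false
[2.2.1] true → false = false
[2.2] NOT false = true
[2.3] false AND true = false
[2] false OR true OR false = true
[3.3] false AND true = false
[3.4] exactly-one(false, false) = false
[3] true OR true OR false OR false = true
[root] false AND true AND true = false
Overall: false → dropped

Dropped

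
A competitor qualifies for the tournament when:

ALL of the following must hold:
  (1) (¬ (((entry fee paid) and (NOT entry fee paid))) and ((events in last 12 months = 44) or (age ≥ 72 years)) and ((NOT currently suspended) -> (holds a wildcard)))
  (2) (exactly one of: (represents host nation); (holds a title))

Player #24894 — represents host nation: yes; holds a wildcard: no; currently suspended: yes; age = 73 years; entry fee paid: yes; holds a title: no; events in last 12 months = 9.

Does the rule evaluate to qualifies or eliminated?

Atomic conditions:
  entry fee paid: yes → true
  NOT entry fee paid: yes → false
  events in last 12 months = 44: 9 == 44 is false
  age ≥ 72 years: 73 ≥ 72 is true
  NOT currently suspended: yes → false
  holds a wildcard: no → false
  represents host nation: yes → true
  holds a title: no → false
Combine:
[1.1.1] true AND false = false
[1.1] NOT false = true
[1.2] false OR true = true
[1.3] false → false (antecedent false ⇒ implication holds) = true
[1] true AND true AND true = true
[2] exactly-one(true, false) = true
[root] true AND true = true
Overall: true → qualifies

Qualifies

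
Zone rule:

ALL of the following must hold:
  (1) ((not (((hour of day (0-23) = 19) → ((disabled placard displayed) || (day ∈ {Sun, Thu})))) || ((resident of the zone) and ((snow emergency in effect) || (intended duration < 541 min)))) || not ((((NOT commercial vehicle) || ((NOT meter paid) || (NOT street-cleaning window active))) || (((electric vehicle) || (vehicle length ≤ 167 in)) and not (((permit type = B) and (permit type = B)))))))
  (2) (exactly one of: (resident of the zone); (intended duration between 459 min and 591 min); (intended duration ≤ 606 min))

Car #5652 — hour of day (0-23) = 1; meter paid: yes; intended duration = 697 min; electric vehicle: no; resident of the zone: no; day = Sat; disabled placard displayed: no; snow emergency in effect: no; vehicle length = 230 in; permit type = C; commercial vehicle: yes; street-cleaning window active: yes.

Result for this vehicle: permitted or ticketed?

Ticketed

Atomic conditions:
  hour of day (0-23) = 19: 1 == 19 is false
  disabled placard displayed: no → false
  day ∈ {Sun, Thu}: Sat is not in the set → false
  resident of the zone: no → false
  snow emergency in effect: no → false
  intended duration < 541 min: 697 < 541 is false
  NOT commercial vehicle: yes → false
  NOT meter paid: yes → false
  NOT street-cleaning window active: yes → false
  electric vehicle: no → false
  vehicle length ≤ 167 in: 230 ≤ 167 is false
  permit type = B: C == B is false
  intended duration between 459 min and 591 min: 697 in [459, 591] is false
  intended duration ≤ 606 min: 697 ≤ 606 is false
Combine:
[1.1.1.1.2] false OR false = false
[1.1.1.1] false → false (antecedent false ⇒ implication holds) = true
[1.1.1] NOT true = false
[1.1.2.2] false OR false = false
[1.1.2] false AND false = false
[1.1] false OR false = false
[1.2.1.1.2] false OR false = false
[1.2.1.1] false OR false = false
[1.2.1.2.1] false OR false = false
[1.2.1.2.2.1] false AND false = false
[1.2.1.2.2] NOT false = true
[1.2.1.2] false AND true = false
[1.2.1] false OR false = false
[1.2] NOT false = true
[1] false OR true = true
[2] exactly-one(false, false, false) = false
[root] true AND false = false
Overall: false → ticketed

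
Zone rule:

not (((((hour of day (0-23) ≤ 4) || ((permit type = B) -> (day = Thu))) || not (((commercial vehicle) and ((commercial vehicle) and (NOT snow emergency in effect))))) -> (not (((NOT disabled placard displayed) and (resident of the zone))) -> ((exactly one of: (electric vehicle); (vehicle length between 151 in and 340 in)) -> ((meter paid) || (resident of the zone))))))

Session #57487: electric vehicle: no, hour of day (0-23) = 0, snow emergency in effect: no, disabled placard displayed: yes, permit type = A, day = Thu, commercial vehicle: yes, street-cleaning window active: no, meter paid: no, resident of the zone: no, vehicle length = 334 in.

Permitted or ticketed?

Permitted

Atomic conditions:
  hour of day (0-23) ≤ 4: 0 ≤ 4 is true
  permit type = B: A == B is false
  day = Thu: Thu == Thu is true
  commercial vehicle: yes → true
  NOT snow emergency in effect: no → true
  NOT disabled placard displayed: yes → false
  resident of the zone: no → false
  electric vehicle: no → false
  vehicle length between 151 in and 340 in: 334 in [151, 340] is true
  meter paid: no → false
Combine:
[1.1.1.2] false → true (antecedent false ⇒ implication holds) = true
[1.1.1] true OR true = true
[1.1.2.1.2] true AND true = true
[1.1.2.1] true AND true = true
[1.1.2] NOT true = false
[1.1] true OR false = true
[1.2.1.1] false AND false = false
[1.2.1] NOT false = true
[1.2.2.1] exactly-one(false, true) = true
[1.2.2.2] false OR false = false
[1.2.2] true → false = false
[1.2] true → false = false
[1] true → false = false
[root] NOT false = true
Overall: true → permitted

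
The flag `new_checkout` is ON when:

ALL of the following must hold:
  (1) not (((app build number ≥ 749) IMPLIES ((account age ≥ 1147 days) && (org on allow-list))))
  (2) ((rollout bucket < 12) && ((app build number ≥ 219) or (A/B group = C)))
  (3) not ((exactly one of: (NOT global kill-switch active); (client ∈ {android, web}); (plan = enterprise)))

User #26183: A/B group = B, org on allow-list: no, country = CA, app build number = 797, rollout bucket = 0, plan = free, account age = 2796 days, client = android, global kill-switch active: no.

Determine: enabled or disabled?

Atomic conditions:
  app build number ≥ 749: 797 ≥ 749 is true
  account age ≥ 1147 days: 2796 ≥ 1147 is true
  org on allow-list: no → false
  rollout bucket < 12: 0 < 12 is true
  app build number ≥ 219: 797 ≥ 219 is true
  A/B group = C: B == C is false
  NOT global kill-switch active: no → true
  client ∈ {android, web}: android is in the set → true
  plan = enterprise: free == enterprise is false
Combine:
[1.1.2] true AND false = false
[1.1] true → false = false
[1] NOT false = true
[2.2] true OR false = true
[2] true AND true = true
[3.1] exactly-one(true, true, false) = false
[3] NOT false = true
[root] true AND true AND true = true
Overall: true → enabled

Enabled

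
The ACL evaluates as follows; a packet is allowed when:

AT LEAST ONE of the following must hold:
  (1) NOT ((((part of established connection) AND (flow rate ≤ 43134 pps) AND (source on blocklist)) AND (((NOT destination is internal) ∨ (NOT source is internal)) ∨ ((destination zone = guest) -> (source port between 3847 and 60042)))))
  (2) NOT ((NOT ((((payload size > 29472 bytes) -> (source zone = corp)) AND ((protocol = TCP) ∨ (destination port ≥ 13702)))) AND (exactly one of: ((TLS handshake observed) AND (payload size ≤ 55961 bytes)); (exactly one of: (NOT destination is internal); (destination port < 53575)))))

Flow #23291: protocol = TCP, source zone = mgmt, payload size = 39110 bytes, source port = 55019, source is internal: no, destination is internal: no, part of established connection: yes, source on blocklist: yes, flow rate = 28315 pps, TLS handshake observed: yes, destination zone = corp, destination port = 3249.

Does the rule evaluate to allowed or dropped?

Atomic conditions:
  part of established connection: yes → true
  flow rate ≤ 43134 pps: 28315 ≤ 43134 is true
  source on blocklist: yes → true
  NOT destination is internal: no → true
  NOT source is internal: no → true
  destination zone = guest: corp == guest is false
  source port between 3847 and 60042: 55019 in [3847, 60042] is true
  payload size > 29472 bytes: 39110 > 29472 is true
  source zone = corp: mgmt == corp is false
  protocol = TCP: TCP == TCP is true
  destination port ≥ 13702: 3249 ≥ 13702 is false
  TLS handshake observed: yes → true
  payload size ≤ 55961 bytes: 39110 ≤ 55961 is true
  destination port < 53575: 3249 < 53575 is true
Combine:
[1.1.1] true AND true AND true = true
[1.1.2.1] true OR true = true
[1.1.2.2] false → true (antecedent false ⇒ implication holds) = true
[1.1.2] true OR true = true
[1.1] true AND true = true
[1] NOT true = false
[2.1.1.1.1] true → false = false
[2.1.1.1.2] true OR false = true
[2.1.1.1] false AND true = false
[2.1.1] NOT false = true
[2.1.2.1] true AND true = true
[2.1.2.2] exactly-one(true, true) = false
[2.1.2] exactly-one(true, false) = true
[2.1] true AND true = true
[2] NOT true = false
[root] false OR false = false
Overall: false → dropped

Dropped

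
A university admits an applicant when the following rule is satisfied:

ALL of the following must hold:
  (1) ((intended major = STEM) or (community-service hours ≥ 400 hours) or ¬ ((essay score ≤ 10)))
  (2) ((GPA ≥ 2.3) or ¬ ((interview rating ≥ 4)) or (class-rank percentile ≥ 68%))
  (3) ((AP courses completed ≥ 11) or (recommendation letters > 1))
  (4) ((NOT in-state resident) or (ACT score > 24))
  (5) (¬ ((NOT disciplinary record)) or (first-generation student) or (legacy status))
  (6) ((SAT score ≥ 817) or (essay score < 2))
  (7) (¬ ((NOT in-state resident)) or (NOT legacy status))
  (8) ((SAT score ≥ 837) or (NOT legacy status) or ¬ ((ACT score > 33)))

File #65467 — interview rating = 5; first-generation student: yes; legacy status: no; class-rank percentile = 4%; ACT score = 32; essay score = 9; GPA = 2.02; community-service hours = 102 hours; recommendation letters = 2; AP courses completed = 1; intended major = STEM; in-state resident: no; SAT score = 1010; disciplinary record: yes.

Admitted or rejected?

Rejected

Atomic conditions:
  intended major = STEM: STEM == STEM is true
  community-service hours ≥ 400 hours: 102 ≥ 400 is false
  essay score ≤ 10: 9 ≤ 10 is true
  GPA ≥ 2.3: 2.02 ≥ 2.3 is false
  interview rating ≥ 4: 5 ≥ 4 is true
  class-rank percentile ≥ 68%: 4 ≥ 68 is false
  AP courses completed ≥ 11: 1 ≥ 11 is false
  recommendation letters > 1: 2 > 1 is true
  NOT in-state resident: no → true
  ACT score > 24: 32 > 24 is true
  NOT disciplinary record: yes → false
  first-generation student: yes → true
  legacy status: no → false
  SAT score ≥ 817: 1010 ≥ 817 is true
  essay score < 2: 9 < 2 is false
  NOT legacy status: no → true
  SAT score ≥ 837: 1010 ≥ 837 is true
  ACT score > 33: 32 > 33 is false
Combine:
[1.3] NOT true = false
[1] true OR false OR false = true
[2.2] NOT true = false
[2] false OR false OR false = false
[3] false OR true = true
[4] true OR true = true
[5.1] NOT false = true
[5] true OR true OR false = true
[6] true OR false = true
[7.1] NOT true = false
[7] false OR true = true
[8.3] NOT false = true
[8] true OR true OR true = true
[root] true AND false AND true AND true AND true AND true AND true AND true = false
Overall: false → rejected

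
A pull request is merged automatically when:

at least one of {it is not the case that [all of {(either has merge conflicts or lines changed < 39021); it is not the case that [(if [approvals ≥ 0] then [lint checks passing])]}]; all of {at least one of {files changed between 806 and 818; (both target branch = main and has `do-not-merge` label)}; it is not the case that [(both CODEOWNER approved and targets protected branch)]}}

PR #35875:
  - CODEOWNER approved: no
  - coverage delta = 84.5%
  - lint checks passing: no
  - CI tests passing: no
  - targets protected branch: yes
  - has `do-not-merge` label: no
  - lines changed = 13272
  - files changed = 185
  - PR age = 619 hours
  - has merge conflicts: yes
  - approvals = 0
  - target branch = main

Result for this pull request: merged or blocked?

Blocked

Atomic conditions:
  has merge conflicts: yes → true
  lines changed < 39021: 13272 < 39021 is true
  approvals ≥ 0: 0 ≥ 0 is true
  lint checks passing: no → false
  files changed between 806 and 818: 185 in [806, 818] is false
  target branch = main: main == main is true
  has `do-not-merge` label: no → false
  CODEOWNER approved: no → false
  targets protected branch: yes → true
Combine:
[1.1.1] true OR true = true
[1.1.2.1] true → false = false
[1.1.2] NOT false = true
[1.1] true AND true = true
[1] NOT true = false
[2.1.2] true AND false = false
[2.1] false OR false = false
[2.2.1] false AND true = false
[2.2] NOT false = true
[2] false AND true = false
[root] false OR false = false
Overall: false → blocked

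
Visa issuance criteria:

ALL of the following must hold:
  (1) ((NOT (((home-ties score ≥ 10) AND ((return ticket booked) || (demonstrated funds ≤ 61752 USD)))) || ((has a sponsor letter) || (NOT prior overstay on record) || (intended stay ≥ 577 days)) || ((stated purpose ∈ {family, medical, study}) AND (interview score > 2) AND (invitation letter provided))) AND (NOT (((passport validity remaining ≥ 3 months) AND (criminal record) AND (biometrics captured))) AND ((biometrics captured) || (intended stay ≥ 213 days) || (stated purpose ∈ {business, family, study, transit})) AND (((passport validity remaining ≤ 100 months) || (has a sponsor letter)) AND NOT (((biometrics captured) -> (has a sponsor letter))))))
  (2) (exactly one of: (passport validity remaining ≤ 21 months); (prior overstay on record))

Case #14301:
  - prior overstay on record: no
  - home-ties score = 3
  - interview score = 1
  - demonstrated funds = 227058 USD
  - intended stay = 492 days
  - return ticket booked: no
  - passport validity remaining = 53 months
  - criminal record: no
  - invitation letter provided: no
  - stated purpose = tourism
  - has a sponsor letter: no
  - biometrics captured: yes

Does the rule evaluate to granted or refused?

Refused

Atomic conditions:
  home-ties score ≥ 10: 3 ≥ 10 is false
  return ticket booked: no → false
  demonstrated funds ≤ 61752 USD: 227058 ≤ 61752 is false
  has a sponsor letter: no → false
  NOT prior overstay on record: no → true
  intended stay ≥ 577 days: 492 ≥ 577 is false
  stated purpose ∈ {family, medical, study}: tourism is not in the set → false
  interview score > 2: 1 > 2 is false
  invitation letter provided: no → false
  passport validity remaining ≥ 3 months: 53 ≥ 3 is true
  criminal record: no → false
  biometrics captured: yes → true
  intended stay ≥ 213 days: 492 ≥ 213 is true
  stated purpose ∈ {business, family, study, transit}: tourism is not in the set → false
  passport validity remaining ≤ 100 months: 53 ≤ 100 is true
  passport validity remaining ≤ 21 months: 53 ≤ 21 is false
  prior overstay on record: no → false
Combine:
[1.1.1.1.2] false OR false = false
[1.1.1.1] false AND false = false
[1.1.1] NOT false = true
[1.1.2] false OR true OR false = true
[1.1.3] false AND false AND false = false
[1.1] true OR true OR false = true
[1.2.1.1] true AND false AND true = false
[1.2.1] NOT false = true
[1.2.2] true OR true OR false = true
[1.2.3.1] true OR false = true
[1.2.3.2.1] true → false = false
[1.2.3.2] NOT false = true
[1.2.3] true AND true = true
[1.2] true AND true AND true = true
[1] true AND true = true
[2] exactly-one(false, false) = false
[root] true AND false = false
Overall: false → refused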